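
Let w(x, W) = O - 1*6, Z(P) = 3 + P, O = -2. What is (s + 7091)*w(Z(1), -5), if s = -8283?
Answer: 9536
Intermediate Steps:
w(x, W) = -8 (w(x, W) = -2 - 1*6 = -2 - 6 = -8)
(s + 7091)*w(Z(1), -5) = (-8283 + 7091)*(-8) = -1192*(-8) = 9536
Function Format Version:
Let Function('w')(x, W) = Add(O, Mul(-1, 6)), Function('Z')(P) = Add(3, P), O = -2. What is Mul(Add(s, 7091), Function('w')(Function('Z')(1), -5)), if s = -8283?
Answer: 9536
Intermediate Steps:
Function('w')(x, W) = -8 (Function('w')(x, W) = Add(-2, Mul(-1, 6)) = Add(-2, -6) = -8)
Mul(Add(s, 7091), Function('w')(Function('Z')(1), -5)) = Mul(Add(-8283, 7091), -8) = Mul(-1192, -8) = 9536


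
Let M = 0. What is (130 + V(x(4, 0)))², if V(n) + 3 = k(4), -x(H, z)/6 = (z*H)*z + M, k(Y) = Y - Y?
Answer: 16129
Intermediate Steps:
k(Y) = 0
x(H, z) = -6*H*z² (x(H, z) = -6*((z*H)*z + 0) = -6*((H*z)*z + 0) = -6*(H*z² + 0) = -6*H*z²)
V(n) = -3 (V(n) = -3 + 0 = -3)
(130 + V(x(4, 0)))² = (130 - 3)² = 127² = 16129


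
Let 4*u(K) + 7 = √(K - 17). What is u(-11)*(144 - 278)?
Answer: 469/2 - 67*I*√7 ≈ 234.5 - 177.27*I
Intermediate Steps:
u(K) = -7/4 + √(-17 + K)/4 (u(K) = -7/4 + √(K - 17)/4 = -7/4 + √(-17 + K)/4)
u(-11)*(144 - 278) = (-7/4 + √(-17 - 11)/4)*(144 - 278) = (-7/4 + √(-28)/4)*(-134) = (-7/4 + (2*I*√7)/4)*(-134) = (-7/4 + I*√7/2)*(-134) = 469/2 - 67*I*√7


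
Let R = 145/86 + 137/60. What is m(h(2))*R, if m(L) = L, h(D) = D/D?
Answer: 10241/2580 ≈ 3.9694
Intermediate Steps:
h(D) = 1
R = 10241/2580 (R = 145*(1/86) + 137*(1/60) = 145/86 + 137/60 = 10241/2580 ≈ 3.9694)
m(h(2))*R = 1*(10241/2580) = 10241/2580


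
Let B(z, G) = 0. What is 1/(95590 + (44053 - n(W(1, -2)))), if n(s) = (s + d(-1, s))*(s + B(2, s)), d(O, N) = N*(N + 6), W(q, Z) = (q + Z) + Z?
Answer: 1/139607 ≈ 7.1630e-6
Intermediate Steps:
W(q, Z) = q + 2*Z (W(q, Z) = (Z + q) + Z = q + 2*Z)
d(O, N) = N*(6 + N)
n(s) = s*(s + s*(6 + s)) (n(s) = (s + s*(6 + s))*(s + 0) = (s + s*(6 + s))*s = s*(s + s*(6 + s)))
1/(95590 + (44053 - n(W(1, -2)))) = 1/(95590 + (44053 - (1 + 2*(-2))²*(7 + (1 + 2*(-2))))) = 1/(95590 + (44053 - (1 - 4)²*(7 + (1 - 4)))) = 1/(95590 + (44053 - (-3)²*(7 - 3))) = 1/(95590 + (44053 - 9*4)) = 1/(95590 + (44053 - 1*36)) = 1/(95590 + (44053 - 36)) = 1/(95590 + 44017) = 1/139607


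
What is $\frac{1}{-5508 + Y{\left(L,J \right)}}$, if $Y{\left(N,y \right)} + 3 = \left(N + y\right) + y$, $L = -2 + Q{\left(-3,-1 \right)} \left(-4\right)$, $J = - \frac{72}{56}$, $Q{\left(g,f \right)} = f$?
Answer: $- \frac{7}{38581} \approx -0.00018144$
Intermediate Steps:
$J = - \frac{9}{7}$ ($J = \left(-72\right) \frac{1}{56} = - \frac{9}{7} \approx -1.2857$)
$L = 2$ ($L = -2 - -4 = -2 + 4 = 2$)
$Y{\left(N,y \right)} = -3 + N + 2 y$ ($Y{\left(N,y \right)} = -3 + \left(\left(N + y\right) + y\right) = -3 + \left(N + 2 y\right) = -3 + N + 2 y$)
$\frac{1}{-5508 + Y{\left(L,J \right)}} = \frac{1}{-5508 + \left(-3 + 2 + 2 \left(- \frac{9}{7}\right)\right)} = \frac{1}{-5508 - \frac{25}{7}} = \frac{1}{- \frac{38581}{7}} = - \frac{7}{38581}$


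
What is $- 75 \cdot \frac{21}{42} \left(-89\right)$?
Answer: $\frac{6675}{2} \approx 3337.5$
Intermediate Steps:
$- 75 \cdot \frac{21}{42} \left(-89\right) = - 75 \cdot 21 \cdot \frac{1}{42} \left(-89\right) = \left(-75\right) \frac{1}{2} \left(-89\right) = \left(- \frac{75}{2}\right) \left(-89\right) = \frac{6675}{2}$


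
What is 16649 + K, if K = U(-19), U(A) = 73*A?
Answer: 15262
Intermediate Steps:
K = -1387 (K = 73*(-19) = -1387)
16649 + K = 16649 - 1387 = 15262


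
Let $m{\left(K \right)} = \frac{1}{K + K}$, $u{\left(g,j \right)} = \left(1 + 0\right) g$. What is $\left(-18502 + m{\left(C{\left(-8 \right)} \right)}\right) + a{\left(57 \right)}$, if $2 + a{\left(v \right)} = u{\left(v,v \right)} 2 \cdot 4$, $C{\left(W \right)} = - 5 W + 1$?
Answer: $- \frac{1479935}{82} \approx -18048.0$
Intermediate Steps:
$C{\left(W \right)} = 1 - 5 W$
$u{\left(g,j \right)} = g$ ($u{\left(g,j \right)} = 1 g = g$)
$m{\left(K \right)} = \frac{1}{2 K}$
$a{\left(v \right)} = -2 + 8 v$ ($a{\left(v \right)} = -2 + v 2 \cdot 4 = -2 + 2 v 4 = -2 + 8 v$)
$\left(-18502 + m{\left(C{\left(-8 \right)} \right)}\right) + a{\left(57 \right)} = \left(-18502 + \frac{1}{2 \left(1 - -40\right)}\right) + \left(-2 + 8 \cdot 57\right) = \left(-18502 + \frac{1}{2 \left(1 + 40\right)}\right) + \left(-2 + 456\right) = \left(-18502 + \frac{1}{2 \cdot 41}\right) + 454 = \left(-18502 + \frac{1}{2} \cdot \frac{1}{41}\right) + 454 = \left(-18502 + \frac{1}{82}\right) + 454 = - \frac{1517163}{82} + 454 = - \frac{1479935}{82}$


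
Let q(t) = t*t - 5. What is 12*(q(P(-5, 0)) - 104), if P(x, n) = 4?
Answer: -1116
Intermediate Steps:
q(t) = -5 + t**2 (q(t) = t**2 - 5 = -5 + t**2)
12*(q(P(-5, 0)) - 104) = 12*((-5 + 4**2) - 104) = 12*((-5 + 16) - 104) = 12*(11 - 104) = 12*(-93) = -1116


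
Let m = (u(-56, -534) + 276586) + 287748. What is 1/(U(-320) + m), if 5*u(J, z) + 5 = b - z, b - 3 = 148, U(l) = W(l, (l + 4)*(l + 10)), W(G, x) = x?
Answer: 1/662430 ≈ 1.5096e-6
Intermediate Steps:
U(l) = (4 + l)*(10 + l) (U(l) = (l + 4)*(l + 10) = (4 + l)*(10 + l))
b = 151 (b = 3 + 148 = 151)
u(J, z) = 146/5 - z/5 (u(J, z) = -1 + (151 - z)/5 = -1 + (151/5 - z/5) = 146/5 - z/5)
m = 564470 (m = ((146/5 - ⅕*(-534)) + 276586) + 287748 = ((146/5 + 534/5) + 276586) + 287748 = (136 + 276586) + 287748 = 276722 + 287748 = 564470)
1/(U(-320) + m) = 1/((40 + (-320)² + 14*(-320)) + 564470) = 1/((40 + 102400 - 4480) + 564470) = 1/(97960 + 564470) = 1/662430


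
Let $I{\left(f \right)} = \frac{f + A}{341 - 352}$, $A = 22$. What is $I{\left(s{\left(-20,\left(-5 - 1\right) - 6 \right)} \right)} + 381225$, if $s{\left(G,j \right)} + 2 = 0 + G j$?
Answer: $\frac{4193215}{11} \approx 3.812 \cdot 10^{5}$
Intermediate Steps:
$s{\left(G,j \right)} = -2 + G j$ ($s{\left(G,j \right)} = -2 + \left(0 + G j\right) = -2 + G j$)
$I{\left(f \right)} = -2 - \frac{f}{11}$ ($I{\left(f \right)} = \frac{f + 22}{341 - 352} = \frac{22 + f}{-11} = \left(22 + f\right) \left(- \frac{1}{11}\right) = -2 - \frac{f}{11}$)
$I{\left(s{\left(-20,\left(-5 - 1\right) - 6 \right)} \right)} + 381225 = \left(-2 - \frac{-2 - 20 \left(\left(-5 - 1\right) - 6\right)}{11}\right) + 381225 = \left(-2 - \frac{-2 - 20 \left(-6 - 6\right)}{11}\right) + 381225 = \left(-2 - \frac{-2 - -240}{11}\right) + 381225 = \left(-2 - \frac{-2 + 240}{11}\right) + 381225 = \left(-2 - \frac{238}{11}\right) + 381225 = - \frac{260}{11} + 381225 = \frac{4193215}{11}$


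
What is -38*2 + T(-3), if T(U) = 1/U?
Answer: -229/3 ≈ -76.333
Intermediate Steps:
-38*2 + T(-3) = -38*2 + 1/(-3) = -76 - ⅓ = -229/3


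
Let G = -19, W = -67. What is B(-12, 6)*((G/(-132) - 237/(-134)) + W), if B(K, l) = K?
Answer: 575633/737 ≈ 781.05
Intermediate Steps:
B(-12, 6)*((G/(-132) - 237/(-134)) + W) = -12*((-19/(-132) - 237/(-134)) - 67) = -12*((-19*(-1/132) - 237*(-1/134)) - 67) = -12*((19/132 + 237/134) - 67) = -12*(16915/8844 - 67) = -12*(-575633/8844) = 575633/737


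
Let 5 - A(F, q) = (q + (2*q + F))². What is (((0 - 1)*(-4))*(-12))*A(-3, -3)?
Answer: 6672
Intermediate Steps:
A(F, q) = 5 - (F + 3*q)² (A(F, q) = 5 - (q + (2*q + F))² = 5 - (q + (F + 2*q))² = 5 - (F + 3*q)²)
(((0 - 1)*(-4))*(-12))*A(-3, -3) = (((0 - 1)*(-4))*(-12))*(5 - (-3 + 3*(-3))²) = (-1*(-4)*(-12))*(5 - (-3 - 9)²) = (4*(-12))*(5 - 1*(-12)²) = -48*(5 - 1*144) = -48*(5 - 144) = -48*(-139) = 6672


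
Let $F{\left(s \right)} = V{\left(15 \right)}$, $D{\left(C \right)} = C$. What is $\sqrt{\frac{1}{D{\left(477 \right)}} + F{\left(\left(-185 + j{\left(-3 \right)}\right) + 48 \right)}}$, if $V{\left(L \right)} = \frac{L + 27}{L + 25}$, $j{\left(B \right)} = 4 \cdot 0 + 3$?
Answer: $\frac{\sqrt{2659805}}{1590} \approx 1.0257$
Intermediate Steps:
$j{\left(B \right)} = 3$ ($j{\left(B \right)} = 0 + 3 = 3$)
$V{\left(L \right)} = \frac{27 + L}{25 + L}$
$F{\left(s \right)} = \frac{21}{20}$ ($F{\left(s \right)} = \frac{27 + 15}{25 + 15} = \frac{1}{40} \cdot 42 = \frac{21}{20}$)
$\sqrt{\frac{1}{D{\left(477 \right)}} + F{\left(\left(-185 + j{\left(-3 \right)}\right) + 48 \right)}} = \sqrt{\frac{1}{477} + \frac{21}{20}} = \sqrt{\frac{10037}{9540}} = \frac{\sqrt{2659805}}{1590}$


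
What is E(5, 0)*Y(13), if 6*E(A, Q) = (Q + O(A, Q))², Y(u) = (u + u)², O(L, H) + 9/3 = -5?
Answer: 21632/3 ≈ 7210.7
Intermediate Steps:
O(L, H) = -8 (O(L, H) = -3 - 5 = -8)
Y(u) = 4*u² (Y(u) = (2*u)² = 4*u²)
E(A, Q) = (-8 + Q)²/6 (E(A, Q) = (Q - 8)²/6 = (-8 + Q)²/6)
E(5, 0)*Y(13) = ((-8 + 0)²/6)*(4*13²) = ((⅙)*(-8)²)*(4*169) = ((⅙)*64)*676 = (32/3)*676 = 21632/3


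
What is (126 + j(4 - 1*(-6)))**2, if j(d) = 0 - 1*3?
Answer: 15129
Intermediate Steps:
j(d) = -3 (j(d) = 0 - 3 = -3)
(126 + j(4 - 1*(-6)))**2 = (126 - 3)**2 = 123**2 = 15129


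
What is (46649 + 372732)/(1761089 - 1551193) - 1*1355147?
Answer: -284439515331/209896 ≈ -1.3551e+6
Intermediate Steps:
(46649 + 372732)/(1761089 - 1551193) - 1*1355147 = 419381/209896 - 1355147 = -284439515331/209896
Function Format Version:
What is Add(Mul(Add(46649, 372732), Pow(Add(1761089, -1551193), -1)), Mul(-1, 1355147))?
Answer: Rational(-284439515331, 209896) ≈ -1.3551e+6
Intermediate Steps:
Add(Mul(Add(46649, 372732), Pow(Add(1761089, -1551193), -1)), Mul(-1, 1355147)) = Add(Mul(419381, Pow(209896, -1)), -1355147) = Add(Mul(419381, Rational(1, 209896)), -1355147) = Add(Rational(419381, 209896), -1355147) = Rational(-284439515331, 209896)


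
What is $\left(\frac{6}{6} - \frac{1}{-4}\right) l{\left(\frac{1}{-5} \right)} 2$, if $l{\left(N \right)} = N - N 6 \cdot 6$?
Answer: $\frac{35}{2} \approx 17.5$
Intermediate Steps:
$l{\left(N \right)} = - 35 N$ ($l{\left(N \right)} = N - 6 N 6 = N - 36 N = - 35 N$)
$\left(\frac{6}{6} - \frac{1}{-4}\right) l{\left(\frac{1}{-5} \right)} 2 = \left(\frac{6}{6} - \frac{1}{-4}\right) \left(- \frac{35}{-5}\right) 2 = \left(6 \cdot \frac{1}{6} - - \frac{1}{4}\right) \left(\left(-35\right) \left(- \frac{1}{5}\right)\right) 2 = \left(1 + \frac{1}{4}\right) 7 \cdot 2 = \frac{5}{4} \cdot 7 \cdot 2 = \frac{35}{4} \cdot 2 = \frac{35}{2}$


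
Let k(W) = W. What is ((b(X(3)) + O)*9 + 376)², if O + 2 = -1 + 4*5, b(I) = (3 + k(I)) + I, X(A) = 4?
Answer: 394384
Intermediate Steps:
b(I) = 3 + 2*I (b(I) = (3 + I) + I = 3 + 2*I)
O = 17 (O = -2 + (-1 + 4*5) = -2 + (-1 + 20) = -2 + 19 = 17)
((b(X(3)) + O)*9 + 376)² = (((3 + 2*4) + 17)*9 + 376)² = (((3 + 8) + 17)*9 + 376)² = ((11 + 17)*9 + 376)² = (28*9 + 376)² = (252 + 376)² = 628² = 394384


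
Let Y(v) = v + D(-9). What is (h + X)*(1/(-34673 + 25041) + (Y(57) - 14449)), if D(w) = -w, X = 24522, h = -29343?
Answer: 667887151797/9632 ≈ 6.9340e+7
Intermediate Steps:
Y(v) = 9 + v (Y(v) = v - 1*(-9) = v + 9 = 9 + v)
(h + X)*(1/(-34673 + 25041) + (Y(57) - 14449)) = (-29343 + 24522)*(1/(-34673 + 25041) + ((9 + 57) - 14449)) = -4821*(1/(-9632) + (66 - 14449)) = -4821*(-1/9632 - 14383) = -4821*(-138537057/9632) = 667887151797/9632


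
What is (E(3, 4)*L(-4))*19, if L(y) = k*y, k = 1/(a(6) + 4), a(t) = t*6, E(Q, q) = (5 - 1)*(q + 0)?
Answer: -152/5 ≈ -30.400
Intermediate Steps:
E(Q, q) = 4*q
a(t) = 6*t
k = 1/40 (k = 1/(6*6 + 4) = 1/(36 + 4) = 1/40 ≈ 0.025000)
L(y) = y/40
(E(3, 4)*L(-4))*19 = ((4*4)*((1/40)*(-4)))*19 = (16*(-1/10))*19 = -8/5*19 = -152/5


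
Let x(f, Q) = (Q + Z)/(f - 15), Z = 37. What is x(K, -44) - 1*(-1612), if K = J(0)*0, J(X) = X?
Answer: 24187/15 ≈ 1612.5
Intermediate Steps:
K = 0 (K = 0*0 = 0)
x(f, Q) = (37 + Q)/(-15 + f) (x(f, Q) = (Q + 37)/(f - 15) = (37 + Q)/(-15 + f))
x(K, -44) - 1*(-1612) = (37 - 44)/(-15 + 0) - 1*(-1612) = -7/(-15) + 1612 = -1/15*(-7) + 1612 = 7/15 + 1612 = 24187/15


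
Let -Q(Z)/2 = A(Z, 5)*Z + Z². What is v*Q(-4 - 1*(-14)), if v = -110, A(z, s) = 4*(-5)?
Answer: -22000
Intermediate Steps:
A(z, s) = -20
Q(Z) = -2*Z² + 40*Z (Q(Z) = -2*(-20*Z + Z²) = -2*(Z² - 20*Z) = -2*Z² + 40*Z)
v*Q(-4 - 1*(-14)) = -220*(-4 - 1*(-14))*(20 - (-4 - 1*(-14))) = -220*(-4 + 14)*(20 - (-4 + 14)) = -220*10*(20 - 1*10) = -220*10*(20 - 10) = -220*10*10 = -110*200 = -22000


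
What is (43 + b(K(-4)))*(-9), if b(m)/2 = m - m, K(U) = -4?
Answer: -387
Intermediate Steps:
b(m) = 0 (b(m) = 2*(m - m) = 2*0 = 0)
(43 + b(K(-4)))*(-9) = (43 + 0)*(-9) = 43*(-9) = -387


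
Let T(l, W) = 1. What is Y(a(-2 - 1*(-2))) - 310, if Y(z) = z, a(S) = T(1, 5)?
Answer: -309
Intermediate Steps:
a(S) = 1
Y(a(-2 - 1*(-2))) - 310 = 1 - 310 = -309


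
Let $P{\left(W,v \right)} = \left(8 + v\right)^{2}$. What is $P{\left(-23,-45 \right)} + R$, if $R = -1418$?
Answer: $-49$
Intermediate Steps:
$P{\left(-23,-45 \right)} + R = \left(8 - 45\right)^{2} - 1418 = \left(-37\right)^{2} - 1418 = 1369 - 1418 = -49$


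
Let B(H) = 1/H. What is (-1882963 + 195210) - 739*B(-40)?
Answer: -67509381/40 ≈ -1.6877e+6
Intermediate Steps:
(-1882963 + 195210) - 739*B(-40) = (-1882963 + 195210) - 739/(-40) = -1687753 - 739*(-1/40) = -1687753 + 739/40 = -67509381/40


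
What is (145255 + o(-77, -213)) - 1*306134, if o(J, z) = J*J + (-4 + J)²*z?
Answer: -1552443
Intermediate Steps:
o(J, z) = J² + z*(-4 + J)²
(145255 + o(-77, -213)) - 1*306134 = (145255 + ((-77)² - 213*(-4 - 77)²)) - 1*306134 = (145255 + (5929 - 213*(-81)²)) - 306134 = (145255 + (5929 - 213*6561)) - 306134 = (145255 + (5929 - 1397493)) - 306134 = (145255 - 1391564) - 306134 = -1246309 - 306134 = -1552443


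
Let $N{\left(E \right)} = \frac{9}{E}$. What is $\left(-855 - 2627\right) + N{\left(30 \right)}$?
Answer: $- \frac{34817}{10} \approx -3481.7$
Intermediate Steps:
$\left(-855 - 2627\right) + N{\left(30 \right)} = \left(-855 - 2627\right) + \frac{9}{30} = -3482 + 9 \cdot \frac{1}{30} = -3482 + \frac{3}{10} = - \frac{34817}{10}$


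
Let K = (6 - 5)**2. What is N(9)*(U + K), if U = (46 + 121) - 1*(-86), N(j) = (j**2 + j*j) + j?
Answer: 43434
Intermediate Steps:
N(j) = j + 2*j**2 (N(j) = (j**2 + j**2) + j = 2*j**2 + j = j + 2*j**2)
K = 1 (K = 1**2 = 1)
U = 253 (U = 167 + 86 = 253)
N(9)*(U + K) = (9*(1 + 2*9))*(253 + 1) = (9*(1 + 18))*254 = (9*19)*254 = 171*254 = 43434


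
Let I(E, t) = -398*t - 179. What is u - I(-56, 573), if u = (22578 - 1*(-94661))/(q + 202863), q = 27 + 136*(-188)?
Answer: 40470849265/177322 ≈ 2.2823e+5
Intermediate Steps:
I(E, t) = -179 - 398*t
q = -25541 (q = 27 - 25568 = -25541)
u = 117239/177322 (u = (22578 - 1*(-94661))/(-25541 + 202863) = (22578 + 94661)/177322 = 117239*(1/177322) = 117239/177322 ≈ 0.66116)
u - I(-56, 573) = 117239/177322 - (-179 - 398*573) = 117239/177322 - (-179 - 228054) = 117239/177322 - 1*(-228233) = 117239/177322 + 228233 = 40470849265/177322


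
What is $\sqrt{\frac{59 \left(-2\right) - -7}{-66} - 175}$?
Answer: $\frac{i \sqrt{83886}}{22} \approx 13.165 i$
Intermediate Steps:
$\sqrt{\frac{59 \left(-2\right) - -7}{-66} - 175} = \sqrt{\left(-118 + 7\right) \left(- \frac{1}{66}\right) - 175} = \sqrt{\left(-111\right) \left(- \frac{1}{66}\right) - 175} = \sqrt{\frac{37}{22} - 175} = \sqrt{- \frac{3813}{22}} = \frac{i \sqrt{83886}}{22}$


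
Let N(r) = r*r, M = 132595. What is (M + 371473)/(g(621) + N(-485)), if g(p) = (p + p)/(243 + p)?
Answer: 8065088/3763623 ≈ 2.1429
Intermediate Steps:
N(r) = r²
g(p) = 2*p/(243 + p) (g(p) = (2*p)/(243 + p) = 2*p/(243 + p))
(M + 371473)/(g(621) + N(-485)) = (132595 + 371473)/(2*621/(243 + 621) + (-485)²) = 504068/(2*621/864 + 235225) = 504068/(2*621*(1/864) + 235225) = 504068/(23/16 + 235225) = 504068/(3763623/16) = 504068*(16/3763623) = 8065088/3763623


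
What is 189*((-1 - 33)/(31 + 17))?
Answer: -1071/8 ≈ -133.88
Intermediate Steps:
189*((-1 - 33)/(31 + 17)) = 189*(-34/48) = 189*(-34*1/48) = 189*(-17/24) = -1071/8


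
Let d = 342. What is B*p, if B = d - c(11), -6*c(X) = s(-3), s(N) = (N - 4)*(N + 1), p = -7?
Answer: -7231/3 ≈ -2410.3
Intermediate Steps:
s(N) = (1 + N)*(-4 + N) (s(N) = (-4 + N)*(1 + N) = (1 + N)*(-4 + N))
c(X) = -7/3 (c(X) = -(-4 + (-3)² - 3*(-3))/6 = -(-4 + 9 + 9)/6 = -⅙*14 = -7/3)
B = 1033/3 (B = 342 - 1*(-7/3) = 342 + 7/3 = 1033/3 ≈ 344.33)
B*p = (1033/3)*(-7) = -7231/3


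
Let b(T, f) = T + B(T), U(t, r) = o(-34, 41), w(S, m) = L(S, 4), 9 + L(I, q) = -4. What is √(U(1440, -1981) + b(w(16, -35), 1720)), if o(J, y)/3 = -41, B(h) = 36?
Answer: 10*I ≈ 10.0*I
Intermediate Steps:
L(I, q) = -13 (L(I, q) = -9 - 4 = -13)
o(J, y) = -123 (o(J, y) = 3*(-41) = -123)
w(S, m) = -13
U(t, r) = -123
b(T, f) = 36 + T (b(T, f) = T + 36 = 36 + T)
√(U(1440, -1981) + b(w(16, -35), 1720)) = √(-123 + (36 - 13)) = √(-123 + 23) = √(-100) = 10*I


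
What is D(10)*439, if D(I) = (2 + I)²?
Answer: 63216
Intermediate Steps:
D(10)*439 = (2 + 10)²*439 = 12²*439 = 144*439 = 63216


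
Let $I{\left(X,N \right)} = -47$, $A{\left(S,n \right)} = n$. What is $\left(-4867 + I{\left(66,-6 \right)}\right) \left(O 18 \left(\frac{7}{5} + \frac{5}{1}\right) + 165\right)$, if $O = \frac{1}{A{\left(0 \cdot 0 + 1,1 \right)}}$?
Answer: $- \frac{6884514}{5} \approx -1.3769 \cdot 10^{6}$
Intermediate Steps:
$O = 1$ ($O = 1^{-1} = 1$)
$\left(-4867 + I{\left(66,-6 \right)}\right) \left(O 18 \left(\frac{7}{5} + \frac{5}{1}\right) + 165\right) = \left(-4867 - 47\right) \left(1 \cdot 18 \left(\frac{7}{5} + \frac{5}{1}\right) + 165\right) = - 4914 \left(18 \left(7 \cdot \frac{1}{5} + 5 \cdot 1\right) + 165\right) = - 4914 \left(18 \left(\frac{7}{5} + 5\right) + 165\right) = - 4914 \left(18 \cdot \frac{32}{5} + 165\right) = - 4914 \left(\frac{576}{5} + 165\right) = \left(-4914\right) \frac{1401}{5} = - \frac{6884514}{5}$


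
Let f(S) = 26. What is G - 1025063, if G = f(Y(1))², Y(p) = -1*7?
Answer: -1024387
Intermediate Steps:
Y(p) = -7
G = 676 (G = 26² = 676)
G - 1025063 = 676 - 1025063 = -1024387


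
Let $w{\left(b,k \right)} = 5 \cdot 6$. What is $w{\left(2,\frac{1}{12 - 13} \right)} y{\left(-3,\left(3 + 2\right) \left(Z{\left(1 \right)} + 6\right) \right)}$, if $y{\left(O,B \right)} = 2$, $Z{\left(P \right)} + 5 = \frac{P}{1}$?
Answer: $60$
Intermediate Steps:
$Z{\left(P \right)} = -5 + P$ ($Z{\left(P \right)} = -5 + \frac{P}{1} = -5 + P 1 = -5 + P$)
$w{\left(b,k \right)} = 30$
$w{\left(2,\frac{1}{12 - 13} \right)} y{\left(-3,\left(3 + 2\right) \left(Z{\left(1 \right)} + 6\right) \right)} = 30 \cdot 2 = 60$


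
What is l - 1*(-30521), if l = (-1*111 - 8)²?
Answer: 44682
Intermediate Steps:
l = 14161 (l = (-111 - 8)² = (-119)² = 14161)
l - 1*(-30521) = 14161 - 1*(-30521) = 14161 + 30521 = 44682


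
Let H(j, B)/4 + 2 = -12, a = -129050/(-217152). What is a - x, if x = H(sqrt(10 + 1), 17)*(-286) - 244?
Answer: -59048143/3744 ≈ -15771.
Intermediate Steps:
a = 2225/3744 (a = -129050*(-1/217152) = 2225/3744 ≈ 0.59428)
H(j, B) = -56 (H(j, B) = -8 + 4*(-12) = -8 - 48 = -56)
x = 15772 (x = -56*(-286) - 244 = 16016 - 244 = 15772)
a - x = 2225/3744 - 1*15772 = 2225/3744 - 15772 = -59048143/3744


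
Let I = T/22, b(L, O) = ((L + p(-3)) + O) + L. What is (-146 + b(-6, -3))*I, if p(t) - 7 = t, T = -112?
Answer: 8792/11 ≈ 799.27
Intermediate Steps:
p(t) = 7 + t
b(L, O) = 4 + O + 2*L (b(L, O) = ((L + (7 - 3)) + O) + L = ((L + 4) + O) + L = ((4 + L) + O) + L = (4 + L + O) + L = 4 + O + 2*L)
I = -56/11 (I = -112/22 = -112*1/22 = -56/11 ≈ -5.0909)
(-146 + b(-6, -3))*I = (-146 + (4 - 3 + 2*(-6)))*(-56/11) = (-146 + (4 - 3 - 12))*(-56/11) = (-146 - 11)*(-56/11) = -157*(-56/11) = 8792/11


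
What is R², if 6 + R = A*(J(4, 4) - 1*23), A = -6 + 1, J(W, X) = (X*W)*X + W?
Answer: 53361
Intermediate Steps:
J(W, X) = W + W*X² (J(W, X) = (W*X)*X + W = W*X² + W = W + W*X²)
A = -5
R = -231 (R = -6 - 5*(4*(1 + 4²) - 1*23) = -6 - 5*(4*(1 + 16) - 23) = -6 - 5*(4*17 - 23) = -6 - 5*(68 - 23) = -6 - 5*45 = -6 - 225 = -231)
R² = (-231)² = 53361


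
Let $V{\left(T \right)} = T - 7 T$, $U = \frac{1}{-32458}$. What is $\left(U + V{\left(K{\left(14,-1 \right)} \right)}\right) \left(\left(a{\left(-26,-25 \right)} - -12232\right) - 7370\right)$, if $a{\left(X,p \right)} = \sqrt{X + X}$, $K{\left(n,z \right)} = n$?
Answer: $- \frac{6628055863}{16229} - \frac{2726473 i \sqrt{13}}{16229} \approx -4.0841 \cdot 10^{5} - 605.73 i$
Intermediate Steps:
$a{\left(X,p \right)} = \sqrt{2} \sqrt{X}$ ($a{\left(X,p \right)} = \sqrt{2 X} = \sqrt{2} \sqrt{X}$)
$U = - \frac{1}{32458} \approx -3.0809 \cdot 10^{-5}$
$V{\left(T \right)} = - 6 T$
$\left(U + V{\left(K{\left(14,-1 \right)} \right)}\right) \left(\left(a{\left(-26,-25 \right)} - -12232\right) - 7370\right) = \left(- \frac{1}{32458} - 84\right) \left(\left(\sqrt{2} \sqrt{-26} - -12232\right) - 7370\right) = \left(- \frac{1}{32458} - 84\right) \left(\left(\sqrt{2} i \sqrt{26} + 12232\right) - 7370\right) = - \frac{2726473 \left(\left(2 i \sqrt{13} + 12232\right) - 7370\right)}{32458} = - \frac{2726473 \left(\left(12232 + 2 i \sqrt{13}\right) - 7370\right)}{32458} = - \frac{2726473 \left(4862 + 2 i \sqrt{13}\right)}{32458} = - \frac{6628055863}{16229} - \frac{2726473 i \sqrt{13}}{16229}$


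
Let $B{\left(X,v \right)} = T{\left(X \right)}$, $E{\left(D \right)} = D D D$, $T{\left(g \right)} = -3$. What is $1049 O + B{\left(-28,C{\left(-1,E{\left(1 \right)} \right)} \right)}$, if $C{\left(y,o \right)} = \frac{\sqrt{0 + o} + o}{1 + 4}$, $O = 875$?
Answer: $917872$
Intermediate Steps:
$E{\left(D \right)} = D^{3}$ ($E{\left(D \right)} = D^{2} D = D^{3}$)
$C{\left(y,o \right)} = \frac{o}{5} + \frac{\sqrt{o}}{5}$ ($C{\left(y,o \right)} = \frac{\sqrt{o} + o}{5} = \left(o + \sqrt{o}\right) \frac{1}{5} = \frac{o}{5} + \frac{\sqrt{o}}{5}$)
$B{\left(X,v \right)} = -3$
$1049 O + B{\left(-28,C{\left(-1,E{\left(1 \right)} \right)} \right)} = 1049 \cdot 875 - 3 = 917875 - 3 = 917872$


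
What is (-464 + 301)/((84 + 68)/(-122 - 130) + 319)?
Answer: -10269/20059 ≈ -0.51194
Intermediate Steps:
(-464 + 301)/((84 + 68)/(-122 - 130) + 319) = -163/(152/(-252) + 319) = -163/(152*(-1/252) + 319) = -163/(-38/63 + 319) = -163/20059/63 = -163*63/20059 = -10269/20059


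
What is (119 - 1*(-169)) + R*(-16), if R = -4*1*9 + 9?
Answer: 720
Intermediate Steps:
R = -27 (R = -4*9 + 9 = -36 + 9 = -27)
(119 - 1*(-169)) + R*(-16) = (119 - 1*(-169)) - 27*(-16) = (119 + 169) + 432 = 288 + 432 = 720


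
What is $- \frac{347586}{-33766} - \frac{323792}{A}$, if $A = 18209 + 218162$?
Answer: $\frac{35613044867}{3990651593} \approx 8.9241$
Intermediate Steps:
$A = 236371$
$- \frac{347586}{-33766} - \frac{323792}{A} = - \frac{347586}{-33766} - \frac{323792}{236371} = \left(-347586\right) \left(- \frac{1}{33766}\right) - \frac{323792}{236371} = \frac{173793}{16883} - \frac{323792}{236371} = \frac{35613044867}{3990651593}$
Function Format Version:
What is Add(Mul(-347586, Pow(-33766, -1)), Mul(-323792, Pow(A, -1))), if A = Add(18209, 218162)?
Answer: Rational(35613044867, 3990651593) ≈ 8.9241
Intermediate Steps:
A = 236371
Add(Mul(-347586, Pow(-33766, -1)), Mul(-323792, Pow(A, -1))) = Add(Mul(-347586, Pow(-33766, -1)), Mul(-323792, Pow(236371, -1))) = Add(Mul(-347586, Rational(-1, 33766)), Mul(-323792, Rational(1, 236371))) = Add(Rational(173793, 16883), Rational(-323792, 236371)) = Rational(35613044867, 3990651593)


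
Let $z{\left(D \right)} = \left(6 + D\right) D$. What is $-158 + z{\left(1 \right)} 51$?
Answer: $199$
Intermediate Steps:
$z{\left(D \right)} = D \left(6 + D\right)$
$-158 + z{\left(1 \right)} 51 = -158 + 1 \left(6 + 1\right) 51 = -158 + 1 \cdot 7 \cdot 51 = -158 + 7 \cdot 51 = -158 + 357 = 199$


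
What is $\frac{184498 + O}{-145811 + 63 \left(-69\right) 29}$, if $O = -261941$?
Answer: $\frac{77443}{271874} \approx 0.28485$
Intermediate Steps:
$\frac{184498 + O}{-145811 + 63 \left(-69\right) 29} = \frac{184498 - 261941}{-145811 + 63 \left(-69\right) 29} = - \frac{77443}{-145811 - 126063} = - \frac{77443}{-271874} = \left(-77443\right) \left(- \frac{1}{271874}\right) = \frac{77443}{271874}$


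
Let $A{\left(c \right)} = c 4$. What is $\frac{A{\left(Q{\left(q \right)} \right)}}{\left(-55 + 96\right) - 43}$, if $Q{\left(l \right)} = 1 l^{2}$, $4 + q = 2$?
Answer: $-8$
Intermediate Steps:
$q = -2$ ($q = -4 + 2 = -2$)
$Q{\left(l \right)} = l^{2}$
$A{\left(c \right)} = 4 c$
$\frac{A{\left(Q{\left(q \right)} \right)}}{\left(-55 + 96\right) - 43} = \frac{4 \left(-2\right)^{2}}{\left(-55 + 96\right) - 43} = \frac{4 \cdot 4}{41 - 43} = \frac{16}{-2} = 16 \left(- \frac{1}{2}\right) = -8$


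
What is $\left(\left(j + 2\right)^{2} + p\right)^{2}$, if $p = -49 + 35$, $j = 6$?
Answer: $2500$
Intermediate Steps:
$p = -14$
$\left(\left(j + 2\right)^{2} + p\right)^{2} = \left(\left(6 + 2\right)^{2} - 14\right)^{2} = \left(8^{2} - 14\right)^{2} = \left(64 - 14\right)^{2} = 50^{2} = 2500$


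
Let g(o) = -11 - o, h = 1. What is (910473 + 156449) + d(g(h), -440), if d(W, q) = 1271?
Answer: 1068193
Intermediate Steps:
(910473 + 156449) + d(g(h), -440) = (910473 + 156449) + 1271 = 1066922 + 1271 = 1068193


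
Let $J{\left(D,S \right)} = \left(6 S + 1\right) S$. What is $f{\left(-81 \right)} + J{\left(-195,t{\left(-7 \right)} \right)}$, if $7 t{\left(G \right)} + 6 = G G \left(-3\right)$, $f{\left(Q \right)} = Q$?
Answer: $\frac{135414}{49} \approx 2763.6$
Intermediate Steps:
$t{\left(G \right)} = - \frac{6}{7} - \frac{3 G^{2}}{7}$ ($t{\left(G \right)} = - \frac{6}{7} + \frac{G G \left(-3\right)}{7} = - \frac{6}{7} + \frac{G^{2} \left(-3\right)}{7} = - \frac{6}{7} + \frac{\left(-3\right) G^{2}}{7} = - \frac{6}{7} - \frac{3 G^{2}}{7}$)
$J{\left(D,S \right)} = S \left(1 + 6 S\right)$ ($J{\left(D,S \right)} = \left(1 + 6 S\right) S = S \left(1 + 6 S\right)$)
$f{\left(-81 \right)} + J{\left(-195,t{\left(-7 \right)} \right)} = -81 + \left(- \frac{6}{7} - \frac{3 \left(-7\right)^{2}}{7}\right) \left(1 + 6 \left(- \frac{6}{7} - \frac{3 \left(-7\right)^{2}}{7}\right)\right) = -81 + \left(- \frac{6}{7} - 21\right) \left(1 + 6 \left(- \frac{6}{7} - 21\right)\right) = -81 - \frac{153 \left(1 + 6 \left(- \frac{153}{7}\right)\right)}{7} = -81 - \frac{153 \left(1 - \frac{918}{7}\right)}{7} = -81 - - \frac{139383}{49} = -81 + \frac{139383}{49} = \frac{135414}{49}$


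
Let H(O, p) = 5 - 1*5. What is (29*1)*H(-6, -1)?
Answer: 0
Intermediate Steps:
H(O, p) = 0 (H(O, p) = 5 - 5 = 0)
(29*1)*H(-6, -1) = (29*1)*0 = 29*0 = 0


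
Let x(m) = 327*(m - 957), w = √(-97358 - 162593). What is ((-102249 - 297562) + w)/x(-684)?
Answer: 399811/536607 - I*√259951/536607 ≈ 0.74507 - 0.00095014*I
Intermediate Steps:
w = I*√259951 (w = √(-259951) = I*√259951 ≈ 509.85*I)
x(m) = -312939 + 327*m (x(m) = 327*(-957 + m) = -312939 + 327*m)
((-102249 - 297562) + w)/x(-684) = ((-102249 - 297562) + I*√259951)/(-312939 + 327*(-684)) = (-399811 + I*√259951)/(-312939 - 223668) = (-399811 + I*√259951)/(-536607) = (-399811 + I*√259951)*(-1/536607) = 399811/536607 - I*√259951/536607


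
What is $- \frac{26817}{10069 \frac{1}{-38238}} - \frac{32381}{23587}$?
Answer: $\frac{24186454711513}{237497503} \approx 1.0184 \cdot 10^{5}$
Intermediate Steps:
$- \frac{26817}{10069 \frac{1}{-38238}} - \frac{32381}{23587} = - \frac{26817}{10069 \left(- \frac{1}{38238}\right)} - \frac{32381}{23587} = - \frac{26817}{- \frac{10069}{38238}} - \frac{32381}{23587} = \left(-26817\right) \left(- \frac{38238}{10069}\right) - \frac{32381}{23587} = \frac{1025428446}{10069} - \frac{32381}{23587} = \frac{24186454711513}{237497503}$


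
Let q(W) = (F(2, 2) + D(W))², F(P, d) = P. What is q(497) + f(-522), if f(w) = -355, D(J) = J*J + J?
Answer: 61260209709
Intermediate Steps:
D(J) = J + J² (D(J) = J² + J = J + J²)
q(W) = (2 + W*(1 + W))²
q(497) + f(-522) = (2 + 497*(1 + 497))² - 355 = (2 + 497*498)² - 355 = (2 + 247506)² - 355 = 247508² - 355 = 61260210064 - 355 = 61260209709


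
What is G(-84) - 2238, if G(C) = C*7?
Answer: -2826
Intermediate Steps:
G(C) = 7*C
G(-84) - 2238 = 7*(-84) - 2238 = -588 - 2238 = -2826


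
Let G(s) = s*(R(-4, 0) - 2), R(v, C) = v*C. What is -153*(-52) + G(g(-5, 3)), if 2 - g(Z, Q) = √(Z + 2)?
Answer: 7952 + 2*I*√3 ≈ 7952.0 + 3.4641*I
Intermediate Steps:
R(v, C) = C*v
g(Z, Q) = 2 - √(2 + Z) (g(Z, Q) = 2 - √(Z + 2) = 2 - √(2 + Z))
G(s) = -2*s (G(s) = s*(0*(-4) - 2) = s*(0 - 2) = s*(-2) = -2*s)
-153*(-52) + G(g(-5, 3)) = -153*(-52) - 2*(2 - √(2 - 5)) = 7956 - 2*(2 - √(-3)) = 7956 - 2*(2 - I*√3) = 7956 + (-4 + 2*I*√3) = 7952 + 2*I*√3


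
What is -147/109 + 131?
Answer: 14132/109 ≈ 129.65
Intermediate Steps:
-147/109 + 131 = 14132/109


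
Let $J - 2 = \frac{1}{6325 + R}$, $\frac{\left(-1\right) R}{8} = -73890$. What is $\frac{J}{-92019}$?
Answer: $- \frac{398297}{18325430485} \approx -2.1735 \cdot 10^{-5}$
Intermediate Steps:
$R = 591120$ ($R = \left(-8\right) \left(-73890\right) = 591120$)
$J = \frac{1194891}{597445}$ ($J = 2 + \frac{1}{6325 + 591120} = 2 + \frac{1}{597445} = \frac{1194891}{597445} \approx 2.0$)
$\frac{J}{-92019} = \frac{1194891}{597445 \left(-92019\right)} = \frac{1194891}{597445} \left(- \frac{1}{92019}\right) = - \frac{398297}{18325430485}$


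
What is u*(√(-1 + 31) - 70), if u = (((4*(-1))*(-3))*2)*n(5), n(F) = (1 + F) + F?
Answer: -18480 + 264*√30 ≈ -17034.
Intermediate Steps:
n(F) = 1 + 2*F
u = 264 (u = (((4*(-1))*(-3))*2)*(1 + 2*5) = (-4*(-3)*2)*(1 + 10) = (12*2)*11 = 24*11 = 264)
u*(√(-1 + 31) - 70) = 264*(√(-1 + 31) - 70) = 264*(√30 - 70) = 264*(-70 + √30) = -18480 + 264*√30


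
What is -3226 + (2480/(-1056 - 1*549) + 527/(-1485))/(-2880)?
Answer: -1476274075691/457617600 ≈ -3226.0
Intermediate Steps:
-3226 + (2480/(-1056 - 1*549) + 527/(-1485))/(-2880) = -3226 + (2480/(-1056 - 549) + 527*(-1/1485))*(-1/2880) = -3226 + (2480/(-1605) - 527/1485)*(-1/2880) = -3226 + (2480*(-1/1605) - 527/1485)*(-1/2880) = -3226 + (-496/321 - 527/1485)*(-1/2880) = -3226 - 301909/158895*(-1/2880) = -3226 + 301909/457617600 = -1476274075691/457617600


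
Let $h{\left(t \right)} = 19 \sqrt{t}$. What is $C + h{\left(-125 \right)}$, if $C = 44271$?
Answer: $44271 + 95 i \sqrt{5} \approx 44271.0 + 212.43 i$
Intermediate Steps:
$C + h{\left(-125 \right)} = 44271 + 19 \sqrt{-125} = 44271 + 19 \cdot 5 i \sqrt{5} = 44271 + 95 i \sqrt{5}$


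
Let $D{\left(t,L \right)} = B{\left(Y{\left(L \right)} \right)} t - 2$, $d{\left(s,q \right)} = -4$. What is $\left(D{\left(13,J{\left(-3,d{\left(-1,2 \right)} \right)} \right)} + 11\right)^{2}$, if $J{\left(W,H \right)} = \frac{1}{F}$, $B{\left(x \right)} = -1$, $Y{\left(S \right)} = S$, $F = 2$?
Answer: $16$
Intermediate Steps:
$J{\left(W,H \right)} = \frac{1}{2}$
$D{\left(t,L \right)} = -2 - t$ ($D{\left(t,L \right)} = - t - 2 = -2 - t$)
$\left(D{\left(13,J{\left(-3,d{\left(-1,2 \right)} \right)} \right)} + 11\right)^{2} = \left(\left(-2 - 13\right) + 11\right)^{2} = \left(-15 + 11\right)^{2} = \left(-4\right)^{2} = 16$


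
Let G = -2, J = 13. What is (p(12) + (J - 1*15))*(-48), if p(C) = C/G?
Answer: 384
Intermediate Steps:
p(C) = -C/2 (p(C) = C/(-2) = C*(-½) = -C/2)
(p(12) + (J - 1*15))*(-48) = (-½*12 + (13 - 1*15))*(-48) = (-6 + (13 - 15))*(-48) = (-6 - 2)*(-48) = -8*(-48) = 384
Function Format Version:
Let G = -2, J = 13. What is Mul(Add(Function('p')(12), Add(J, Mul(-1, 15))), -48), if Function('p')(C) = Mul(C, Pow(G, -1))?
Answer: 384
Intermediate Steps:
Function('p')(C) = Mul(Rational(-1, 2), C) (Function('p')(C) = Mul(C, Pow(-2, -1)) = Mul(C, Rational(-1, 2)) = Mul(Rational(-1, 2), C))
Mul(Add(Function('p')(12), Add(J, Mul(-1, 15))), -48) = Mul(Add(Mul(Rational(-1, 2), 12), Add(13, Mul(-1, 15))), -48) = Mul(Add(-6, Add(13, -15)), -48) = Mul(Add(-6, -2), -48) = Mul(-8, -48) = 384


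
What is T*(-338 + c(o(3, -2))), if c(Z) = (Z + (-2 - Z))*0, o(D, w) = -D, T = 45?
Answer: -15210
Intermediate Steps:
c(Z) = 0 (c(Z) = -2*0 = 0)
T*(-338 + c(o(3, -2))) = 45*(-338 + 0) = 45*(-338) = -15210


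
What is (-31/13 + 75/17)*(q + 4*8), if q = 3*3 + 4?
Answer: 20160/221 ≈ 91.222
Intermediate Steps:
q = 13 (q = 9 + 4 = 13)
(-31/13 + 75/17)*(q + 4*8) = (-31/13 + 75/17)*(13 + 4*8) = (-31*1/13 + 75*(1/17))*(13 + 32) = (-31/13 + 75/17)*45 = (448/221)*45 = 20160/221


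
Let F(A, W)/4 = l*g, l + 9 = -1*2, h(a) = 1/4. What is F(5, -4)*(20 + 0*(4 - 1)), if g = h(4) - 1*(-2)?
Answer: -1980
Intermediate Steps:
h(a) = ¼
l = -11 (l = -9 - 1*2 = -9 - 2 = -11)
g = 9/4 (g = ¼ - 1*(-2) = ¼ + 2 = 9/4 ≈ 2.2500)
F(A, W) = -99 (F(A, W) = 4*(-11*9/4) = 4*(-99/4) = -99)
F(5, -4)*(20 + 0*(4 - 1)) = -99*(20 + 0*(4 - 1)) = -99*(20 + 0*3) = -99*(20 + 0) = -99*20 = -1980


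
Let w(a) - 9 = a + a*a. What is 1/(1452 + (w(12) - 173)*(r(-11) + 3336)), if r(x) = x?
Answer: -1/25148 ≈ -3.9765e-5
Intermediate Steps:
w(a) = 9 + a + a² (w(a) = 9 + (a + a*a) = 9 + (a + a²) = 9 + a + a²)
1/(1452 + (w(12) - 173)*(r(-11) + 3336)) = 1/(1452 + ((9 + 12 + 12²) - 173)*(-11 + 3336)) = 1/(1452 + ((9 + 12 + 144) - 173)*3325) = 1/(1452 + (165 - 173)*3325) = 1/(1452 - 8*3325) = 1/(1452 - 26600) = 1/(-25148) = -1/25148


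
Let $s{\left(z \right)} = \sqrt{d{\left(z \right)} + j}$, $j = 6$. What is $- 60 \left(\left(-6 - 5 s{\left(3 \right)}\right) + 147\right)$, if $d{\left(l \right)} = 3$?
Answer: $-7560$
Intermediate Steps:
$s{\left(z \right)} = 3$ ($s{\left(z \right)} = \sqrt{3 + 6} = \sqrt{9} = 3$)
$- 60 \left(\left(-6 - 5 s{\left(3 \right)}\right) + 147\right) = - 60 \left(\left(-6 - 15\right) + 147\right) = - 60 \left(-21 + 147\right) = \left(-60\right) 126 = -7560$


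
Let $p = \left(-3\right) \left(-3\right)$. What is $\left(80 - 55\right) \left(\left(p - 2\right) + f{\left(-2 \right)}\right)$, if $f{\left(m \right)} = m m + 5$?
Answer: $400$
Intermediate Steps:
$p = 9$
$f{\left(m \right)} = 5 + m^{2}$ ($f{\left(m \right)} = m^{2} + 5 = 5 + m^{2}$)
$\left(80 - 55\right) \left(\left(p - 2\right) + f{\left(-2 \right)}\right) = \left(80 - 55\right) \left(\left(9 - 2\right) + \left(5 + \left(-2\right)^{2}\right)\right) = \left(80 - 55\right) \left(7 + \left(5 + 4\right)\right) = 25 \left(7 + 9\right) = 25 \cdot 16 = 400$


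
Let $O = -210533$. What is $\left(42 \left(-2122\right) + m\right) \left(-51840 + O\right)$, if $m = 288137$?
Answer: $-52215637849$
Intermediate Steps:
$\left(42 \left(-2122\right) + m\right) \left(-51840 + O\right) = \left(42 \left(-2122\right) + 288137\right) \left(-51840 - 210533\right) = \left(-89124 + 288137\right) \left(-262373\right) = 199013 \left(-262373\right) = -52215637849$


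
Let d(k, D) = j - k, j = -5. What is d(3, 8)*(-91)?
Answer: 728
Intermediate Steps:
d(k, D) = -5 - k
d(3, 8)*(-91) = (-5 - 1*3)*(-91) = (-5 - 3)*(-91) = -8*(-91) = 728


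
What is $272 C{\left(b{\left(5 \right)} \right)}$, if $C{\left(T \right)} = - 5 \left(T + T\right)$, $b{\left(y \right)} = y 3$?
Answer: $-40800$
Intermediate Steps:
$b{\left(y \right)} = 3 y$
$C{\left(T \right)} = - 10 T$ ($C{\left(T \right)} = - 5 \cdot 2 T = - 10 T$)
$272 C{\left(b{\left(5 \right)} \right)} = 272 \left(- 10 \cdot 3 \cdot 5\right) = 272 \left(\left(-10\right) 15\right) = 272 \left(-150\right) = -40800$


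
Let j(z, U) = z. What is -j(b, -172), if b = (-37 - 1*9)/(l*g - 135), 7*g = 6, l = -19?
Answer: -322/1059 ≈ -0.30406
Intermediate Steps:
g = 6/7 (g = (⅐)*6 = 6/7 ≈ 0.85714)
b = 322/1059 (b = (-37 - 1*9)/(-19*6/7 - 135) = (-37 - 9)/(-114/7 - 135) = -46/(-1059/7) = -46*(-7/1059) = 322/1059 ≈ 0.30406)
-j(b, -172) = -1*322/1059 = -322/1059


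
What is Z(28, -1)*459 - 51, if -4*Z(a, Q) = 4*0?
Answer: -51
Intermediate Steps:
Z(a, Q) = 0 (Z(a, Q) = -0 = -¼*0 = 0)
Z(28, -1)*459 - 51 = 0*459 - 51 = 0 - 51 = -51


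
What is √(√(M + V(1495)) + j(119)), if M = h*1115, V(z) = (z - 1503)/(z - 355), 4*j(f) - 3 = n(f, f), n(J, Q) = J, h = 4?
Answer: √(9909450 + 1140*√362262930)/570 ≈ 9.8632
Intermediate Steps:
j(f) = ¾ + f/4
V(z) = (-1503 + z)/(-355 + z)
M = 4460 (M = 4*1115 = 4460)
√(√(M + V(1495)) + j(119)) = √(√(4460 + (-1503 + 1495)/(-355 + 1495)) + (¾ + (¼)*119)) = √(√(4460 - 8/1140) + (¾ + 119/4)) = √(√(4460 + (1/1140)*(-8)) + 61/2) = √(√(4460 - 2/285) + 61/2) = √(√(1271098/285) + 61/2) = √(√362262930/285 + 61/2) = √(61/2 + √362262930/285)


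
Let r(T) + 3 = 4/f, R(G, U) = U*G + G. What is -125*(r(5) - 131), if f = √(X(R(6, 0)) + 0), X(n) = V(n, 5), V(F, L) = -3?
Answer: 16750 + 500*I*√3/3 ≈ 16750.0 + 288.68*I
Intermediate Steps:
R(G, U) = G + G*U (R(G, U) = G*U + G = G + G*U)
X(n) = -3
f = I*√3 (f = √(-3 + 0) = √(-3) = I*√3 ≈ 1.732*I)
r(T) = -3 - 4*I*√3/3 (r(T) = -3 + 4/((I*√3)) = -3 + 4*(-I*√3/3) = -3 - 4*I*√3/3)
-125*(r(5) - 131) = -125*((-3 - 4*I*√3/3) - 131) = -125*(-134 - 4*I*√3/3) = 16750 + 500*I*√3/3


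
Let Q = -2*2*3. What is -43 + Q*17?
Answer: -247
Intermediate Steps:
Q = -12 (Q = -4*3 = -12)
-43 + Q*17 = -43 - 12*17 = -43 - 204 = -247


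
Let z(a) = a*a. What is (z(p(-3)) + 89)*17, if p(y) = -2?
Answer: 1581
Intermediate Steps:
z(a) = a²
(z(p(-3)) + 89)*17 = ((-2)² + 89)*17 = (4 + 89)*17 = 93*17 = 1581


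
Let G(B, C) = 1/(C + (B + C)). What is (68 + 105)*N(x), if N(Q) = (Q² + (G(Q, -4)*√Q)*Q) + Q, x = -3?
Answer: 1038 + 519*I*√3/11 ≈ 1038.0 + 81.721*I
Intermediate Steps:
G(B, C) = 1/(B + 2*C)
N(Q) = Q + Q² + Q^(3/2)/(-8 + Q) (N(Q) = (Q² + (√Q/(Q + 2*(-4)))*Q) + Q = (Q² + (√Q/(Q - 8))*Q) + Q = (Q² + (√Q/(-8 + Q))*Q) + Q = (Q² + Q^(3/2)/(-8 + Q)) + Q = Q + Q² + Q^(3/2)/(-8 + Q))
(68 + 105)*N(x) = (68 + 105)*(((-3)^(3/2) - 3*(1 - 3)*(-8 - 3))/(-8 - 3)) = 173*((-3*I*√3 - 3*(-2)*(-11))/(-11)) = 173*(-(-3*I*√3 - 66)/11) = 173*(-(-66 - 3*I*√3)/11) = 173*(6 + 3*I*√3/11) = 1038 + 519*I*√3/11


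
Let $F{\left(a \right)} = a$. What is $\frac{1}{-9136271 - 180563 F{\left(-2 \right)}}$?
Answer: $- \frac{1}{8775145} \approx -1.1396 \cdot 10^{-7}$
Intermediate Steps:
$\frac{1}{-9136271 - 180563 F{\left(-2 \right)}} = \frac{1}{-9136271 - -361126} = \frac{1}{-9136271 + 361126} = \frac{1}{-8775145} = - \frac{1}{8775145}$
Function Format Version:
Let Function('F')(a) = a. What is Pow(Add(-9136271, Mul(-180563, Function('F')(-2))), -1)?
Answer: Rational(-1, 8775145) ≈ -1.1396e-7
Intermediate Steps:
Pow(Add(-9136271, Mul(-180563, Function('F')(-2))), -1) = Pow(Add(-9136271, Mul(-180563, -2)), -1) = Pow(Add(-9136271, 361126), -1) = Pow(-8775145, -1) = Rational(-1, 8775145)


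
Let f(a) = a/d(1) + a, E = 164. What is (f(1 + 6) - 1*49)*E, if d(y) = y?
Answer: -5740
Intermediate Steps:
f(a) = 2*a (f(a) = a/1 + a = 1*a + a = a + a = 2*a)
(f(1 + 6) - 1*49)*E = (2*(1 + 6) - 1*49)*164 = (2*7 - 49)*164 = (14 - 49)*164 = -35*164 = -5740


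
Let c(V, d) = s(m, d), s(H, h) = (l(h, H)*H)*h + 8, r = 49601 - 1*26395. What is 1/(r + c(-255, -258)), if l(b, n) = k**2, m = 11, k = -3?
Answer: -1/2328 ≈ -0.00042955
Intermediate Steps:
l(b, n) = 9 (l(b, n) = (-3)**2 = 9)
r = 23206 (r = 49601 - 26395 = 23206)
s(H, h) = 8 + 9*H*h (s(H, h) = (9*H)*h + 8 = 9*H*h + 8 = 8 + 9*H*h)
c(V, d) = 8 + 99*d (c(V, d) = 8 + 9*11*d = 8 + 99*d)
1/(r + c(-255, -258)) = 1/(23206 + (8 + 99*(-258))) = 1/(23206 + (8 - 25542)) = 1/(23206 - 25534) = 1/(-2328) = -1/2328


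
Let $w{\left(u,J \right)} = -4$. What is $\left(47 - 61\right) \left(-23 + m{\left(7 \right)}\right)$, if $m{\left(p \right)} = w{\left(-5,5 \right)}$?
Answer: $378$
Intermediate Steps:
$m{\left(p \right)} = -4$
$\left(47 - 61\right) \left(-23 + m{\left(7 \right)}\right) = \left(47 - 61\right) \left(-23 - 4\right) = \left(-14\right) \left(-27\right) = 378$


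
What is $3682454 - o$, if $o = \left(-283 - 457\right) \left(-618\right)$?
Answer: $3225134$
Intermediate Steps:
$o = 457320$ ($o = \left(-283 - 457\right) \left(-618\right) = \left(-740\right) \left(-618\right) = 457320$)
$3682454 - o = 3682454 - 457320 = 3225134$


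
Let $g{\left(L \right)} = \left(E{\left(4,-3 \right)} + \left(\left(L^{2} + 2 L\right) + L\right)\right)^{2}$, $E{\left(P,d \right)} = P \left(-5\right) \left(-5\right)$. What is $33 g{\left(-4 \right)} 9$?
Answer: $3212352$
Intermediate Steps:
$E{\left(P,d \right)} = 25 P$ ($E{\left(P,d \right)} = - 5 P \left(-5\right) = 25 P$)
$g{\left(L \right)} = \left(100 + L^{2} + 3 L\right)^{2}$ ($g{\left(L \right)} = \left(25 \cdot 4 + \left(\left(L^{2} + 2 L\right) + L\right)\right)^{2} = \left(100 + \left(L^{2} + 3 L\right)\right)^{2} = \left(100 + L^{2} + 3 L\right)^{2}$)
$33 g{\left(-4 \right)} 9 = 33 \left(100 + \left(-4\right)^{2} + 3 \left(-4\right)\right)^{2} \cdot 9 = 33 \left(100 + 16 - 12\right)^{2} \cdot 9 = 33 \cdot 104^{2} \cdot 9 = 33 \cdot 10816 \cdot 9 = 356928 \cdot 9 = 3212352$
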